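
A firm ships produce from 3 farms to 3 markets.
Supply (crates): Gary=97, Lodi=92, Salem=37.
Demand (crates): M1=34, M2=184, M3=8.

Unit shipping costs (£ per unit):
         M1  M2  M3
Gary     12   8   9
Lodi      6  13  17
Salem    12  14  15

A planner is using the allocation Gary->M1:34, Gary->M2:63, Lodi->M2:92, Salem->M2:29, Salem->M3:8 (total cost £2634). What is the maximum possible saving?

374

Current plan cost = 34·12 + 63·8 + 92·13 + 29·14 + 8·15 = £2634.
Optimal plan:
  Gary->M2: 89 × £8 = £712
  Gary->M3: 8 × £9 = £72
  Lodi->M1: 34 × £6 = £204
  Lodi->M2: 58 × £13 = £754
  Salem->M2: 37 × £14 = £518
Optimal cost = £2260.
Saving = 2634 − 2260 = £374.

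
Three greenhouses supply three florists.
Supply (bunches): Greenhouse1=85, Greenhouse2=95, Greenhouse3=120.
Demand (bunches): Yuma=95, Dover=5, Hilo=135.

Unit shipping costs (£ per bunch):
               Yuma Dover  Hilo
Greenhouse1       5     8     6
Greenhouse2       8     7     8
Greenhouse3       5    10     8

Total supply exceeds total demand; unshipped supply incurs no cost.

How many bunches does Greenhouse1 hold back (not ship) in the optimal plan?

Minimum-cost shipments:
  Greenhouse1–Hilo: 85 bunches
  Greenhouse2–Dover: 5 bunches
  Greenhouse2–Hilo: 50 bunches
  Greenhouse3–Yuma: 95 bunches
Total cost = £1420.
Greenhouse1 ships 85 of its 85, leaving 0.

0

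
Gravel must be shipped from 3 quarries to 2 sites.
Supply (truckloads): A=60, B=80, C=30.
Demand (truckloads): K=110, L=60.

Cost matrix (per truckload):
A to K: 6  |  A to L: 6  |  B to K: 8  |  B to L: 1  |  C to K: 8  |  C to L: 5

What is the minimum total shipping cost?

820

An optimal shipping plan:
  A->K: 60 × 6 = 360
  B->K: 20 × 8 = 160
  B->L: 60 × 1 = 60
  C->K: 30 × 8 = 240
Total = 360 + 160 + 60 + 240 = 820.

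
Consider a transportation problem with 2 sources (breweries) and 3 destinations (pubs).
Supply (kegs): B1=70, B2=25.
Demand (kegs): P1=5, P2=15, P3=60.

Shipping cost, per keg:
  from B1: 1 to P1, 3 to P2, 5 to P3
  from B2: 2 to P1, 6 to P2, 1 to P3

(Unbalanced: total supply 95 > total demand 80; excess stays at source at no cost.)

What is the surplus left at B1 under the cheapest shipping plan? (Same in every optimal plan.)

Minimum-cost shipments:
  B1–P1: 5 × 1 = 5
  B1–P2: 15 × 3 = 45
  B1–P3: 35 × 5 = 175
  B2–P3: 25 × 1 = 25
Total cost = 250.
B1 ships 55 of its 70, leaving 15.

15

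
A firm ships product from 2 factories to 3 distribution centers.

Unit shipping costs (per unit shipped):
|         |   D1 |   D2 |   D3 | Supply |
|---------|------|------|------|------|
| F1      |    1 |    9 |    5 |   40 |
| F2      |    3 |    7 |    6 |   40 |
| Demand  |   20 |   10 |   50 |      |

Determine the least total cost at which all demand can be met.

370

One minimum-cost allocation:
  F1–D1: 20 × 1 = 20
  F1–D3: 20 × 5 = 100
  F2–D2: 10 × 7 = 70
  F2–D3: 30 × 6 = 180
Total = 20 + 100 + 70 + 180 = 370.
(Supply check: F1 ships 40; F2 ships 40.)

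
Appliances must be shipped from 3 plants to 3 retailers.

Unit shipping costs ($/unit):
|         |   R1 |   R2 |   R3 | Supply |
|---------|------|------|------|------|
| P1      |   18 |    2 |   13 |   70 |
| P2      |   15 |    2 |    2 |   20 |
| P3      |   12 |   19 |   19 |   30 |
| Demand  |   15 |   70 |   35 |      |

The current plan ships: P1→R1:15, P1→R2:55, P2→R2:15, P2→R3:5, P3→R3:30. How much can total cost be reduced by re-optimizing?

345

Current plan cost = 15·18 + 55·2 + 15·2 + 5·2 + 30·19 = $990.
Optimal plan:
  P1–R2: 70 × $2 = $140
  P2–R3: 20 × $2 = $40
  P3–R1: 15 × $12 = $180
  P3–R3: 15 × $19 = $285
Optimal cost = $645.
Saving = 990 − 645 = $345.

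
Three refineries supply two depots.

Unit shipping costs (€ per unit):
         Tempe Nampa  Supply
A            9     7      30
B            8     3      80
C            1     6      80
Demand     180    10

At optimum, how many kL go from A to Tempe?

30

Solving gives:
  A->Tempe: 30 × €9 = €270
  B->Tempe: 70 × €8 = €560
  B->Nampa: 10 × €3 = €30
  C->Tempe: 80 × €1 = €80
Total cost = €940.
So A→Tempe carries 30 kL.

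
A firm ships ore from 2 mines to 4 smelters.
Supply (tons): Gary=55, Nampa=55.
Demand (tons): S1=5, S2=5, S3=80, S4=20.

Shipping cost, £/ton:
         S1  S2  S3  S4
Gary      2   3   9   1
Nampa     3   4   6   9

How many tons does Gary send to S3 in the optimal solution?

25

Optimal shipments:
  Gary→S1: 5 tons
  Gary→S2: 5 tons
  Gary→S3: 25 tons
  Gary→S4: 20 tons
  Nampa→S3: 55 tons
Total cost = £600.
So Gary→S3 carries 25 tons.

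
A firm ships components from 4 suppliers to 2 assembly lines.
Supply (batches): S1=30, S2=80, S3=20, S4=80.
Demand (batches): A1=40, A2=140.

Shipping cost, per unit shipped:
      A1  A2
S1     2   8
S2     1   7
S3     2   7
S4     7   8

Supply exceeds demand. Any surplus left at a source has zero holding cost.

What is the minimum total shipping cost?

1100

An optimal shipping plan:
  S1→A2: 30 × 8 = 240
  S2→A1: 40 × 1 = 40
  S2→A2: 40 × 7 = 280
  S3→A2: 20 × 7 = 140
  S4→A2: 50 × 8 = 400
Total = 240 + 40 + 280 + 140 + 400 = 1100.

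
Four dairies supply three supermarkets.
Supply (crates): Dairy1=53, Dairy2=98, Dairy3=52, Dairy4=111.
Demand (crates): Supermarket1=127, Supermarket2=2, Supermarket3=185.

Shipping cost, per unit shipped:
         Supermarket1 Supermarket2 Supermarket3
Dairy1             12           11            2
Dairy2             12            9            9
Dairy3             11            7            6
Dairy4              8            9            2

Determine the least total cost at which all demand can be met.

1963

An optimal shipping plan:
  Dairy1–Supermarket3: 53 × 2 = 106
  Dairy2–Supermarket1: 98 × 12 = 1176
  Dairy3–Supermarket1: 29 × 11 = 319
  Dairy3–Supermarket2: 2 × 7 = 14
  Dairy3–Supermarket3: 21 × 6 = 126
  Dairy4–Supermarket3: 111 × 2 = 222
Total = 106 + 1176 + 319 + 14 + 126 + 222 = 1963.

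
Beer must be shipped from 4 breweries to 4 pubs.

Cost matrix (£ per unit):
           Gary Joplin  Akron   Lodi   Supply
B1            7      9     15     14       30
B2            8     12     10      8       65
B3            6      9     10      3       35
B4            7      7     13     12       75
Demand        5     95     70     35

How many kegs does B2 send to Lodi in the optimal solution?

0

Optimal shipments:
  B1->Gary: 5 × £7 = £35
  B1->Joplin: 25 × £9 = £225
  B2->Akron: 65 × £10 = £650
  B3->Lodi: 35 × £3 = £105
  B4->Joplin: 70 × £7 = £490
  B4->Akron: 5 × £13 = £65
Total cost = £1570.
The route B2→Lodi is not used.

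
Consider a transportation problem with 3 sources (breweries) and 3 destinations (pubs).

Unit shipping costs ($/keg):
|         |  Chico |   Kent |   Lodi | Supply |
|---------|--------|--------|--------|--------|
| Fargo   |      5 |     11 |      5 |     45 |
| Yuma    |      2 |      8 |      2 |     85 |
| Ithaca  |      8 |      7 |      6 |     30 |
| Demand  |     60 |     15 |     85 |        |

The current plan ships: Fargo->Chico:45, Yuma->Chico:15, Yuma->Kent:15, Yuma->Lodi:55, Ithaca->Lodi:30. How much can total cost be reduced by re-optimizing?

75

Current plan cost = 45·5 + 15·2 + 15·8 + 55·2 + 30·6 = $665.
Optimal plan:
  Fargo→Lodi: 45 × $5 = $225
  Yuma→Chico: 60 × $2 = $120
  Yuma→Lodi: 25 × $2 = $50
  Ithaca→Kent: 15 × $7 = $105
  Ithaca→Lodi: 15 × $6 = $90
Optimal cost = $590.
Saving = 665 − 590 = $75.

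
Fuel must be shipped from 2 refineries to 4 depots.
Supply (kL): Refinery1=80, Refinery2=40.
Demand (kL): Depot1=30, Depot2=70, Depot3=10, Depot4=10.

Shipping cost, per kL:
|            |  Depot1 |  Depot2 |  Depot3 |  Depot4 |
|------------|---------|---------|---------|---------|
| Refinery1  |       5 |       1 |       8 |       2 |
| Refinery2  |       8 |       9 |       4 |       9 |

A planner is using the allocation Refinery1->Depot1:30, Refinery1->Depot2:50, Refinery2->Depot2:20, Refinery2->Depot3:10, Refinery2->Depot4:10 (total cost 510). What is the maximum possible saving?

Current plan cost = 30·5 + 50·1 + 20·9 + 10·4 + 10·9 = 510.
Optimal plan:
  Refinery1→Depot2: 70 kL
  Refinery1→Depot4: 10 kL
  Refinery2→Depot1: 30 kL
  Refinery2→Depot3: 10 kL
Optimal cost = 370.
Saving = 510 − 370 = 140.

140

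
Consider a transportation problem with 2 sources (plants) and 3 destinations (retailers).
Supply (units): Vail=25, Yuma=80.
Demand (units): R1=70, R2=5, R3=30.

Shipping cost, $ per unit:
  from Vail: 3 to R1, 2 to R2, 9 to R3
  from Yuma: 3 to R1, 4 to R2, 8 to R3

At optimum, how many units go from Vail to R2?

Optimal shipments:
  Vail to R1: 20 units
  Vail to R2: 5 units
  Yuma to R1: 50 units
  Yuma to R3: 30 units
Total cost = $460.
So Vail→R2 carries 5 units.

5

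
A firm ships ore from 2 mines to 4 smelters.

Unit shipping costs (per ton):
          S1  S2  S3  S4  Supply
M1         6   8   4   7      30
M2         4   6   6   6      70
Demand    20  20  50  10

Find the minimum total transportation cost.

A cheapest plan:
  M1→S3: 30 × 4 = 120
  M2→S1: 20 × 4 = 80
  M2→S2: 20 × 6 = 120
  M2→S3: 20 × 6 = 120
  M2→S4: 10 × 6 = 60
Total = 120 + 80 + 120 + 120 + 60 = 500.
(Supply check: M1 ships 30; M2 ships 70.)

500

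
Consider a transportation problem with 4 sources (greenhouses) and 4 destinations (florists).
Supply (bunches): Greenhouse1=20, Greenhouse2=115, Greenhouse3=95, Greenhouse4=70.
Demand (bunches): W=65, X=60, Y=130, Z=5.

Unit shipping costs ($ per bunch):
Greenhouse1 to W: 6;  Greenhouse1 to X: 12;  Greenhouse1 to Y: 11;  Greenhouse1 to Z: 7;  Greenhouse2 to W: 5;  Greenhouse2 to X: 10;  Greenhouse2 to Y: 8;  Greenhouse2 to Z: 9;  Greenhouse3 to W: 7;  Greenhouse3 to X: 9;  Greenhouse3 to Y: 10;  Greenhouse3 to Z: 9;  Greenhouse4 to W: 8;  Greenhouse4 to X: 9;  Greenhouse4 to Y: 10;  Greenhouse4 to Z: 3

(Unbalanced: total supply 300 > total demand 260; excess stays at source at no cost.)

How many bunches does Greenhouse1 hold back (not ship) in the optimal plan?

0

An optimal plan:
  Greenhouse1–W: 20 × $6 = $120
  Greenhouse2–W: 45 × $5 = $225
  Greenhouse2–Y: 70 × $8 = $560
  Greenhouse3–Y: 60 × $10 = $600
  Greenhouse4–X: 60 × $9 = $540
  Greenhouse4–Z: 5 × $3 = $15
Total cost = $2060.
Greenhouse1 ships 20 of its 20, leaving 0.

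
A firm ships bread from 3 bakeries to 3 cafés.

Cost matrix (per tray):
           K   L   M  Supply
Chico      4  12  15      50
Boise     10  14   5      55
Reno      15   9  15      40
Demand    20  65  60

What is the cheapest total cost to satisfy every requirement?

1090

Optimal allocation:
  Chico–K: 20 × 4 = 80
  Chico–L: 25 × 12 = 300
  Chico–M: 5 × 15 = 75
  Boise–M: 55 × 5 = 275
  Reno–L: 40 × 9 = 360
Total = 80 + 300 + 75 + 275 + 360 = 1090.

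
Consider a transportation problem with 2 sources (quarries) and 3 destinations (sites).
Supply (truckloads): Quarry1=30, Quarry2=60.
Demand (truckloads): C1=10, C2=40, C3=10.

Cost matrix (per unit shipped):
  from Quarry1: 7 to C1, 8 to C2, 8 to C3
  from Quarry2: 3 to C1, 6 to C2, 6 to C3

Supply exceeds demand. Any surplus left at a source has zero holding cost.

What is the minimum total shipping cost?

330

One minimum-cost allocation:
  Quarry2→C1: 10 truckloads
  Quarry2→C2: 40 truckloads
  Quarry2→C3: 10 truckloads
Total cost = 330.
(Supply check: Quarry1 ships 0; Quarry2 ships 60.)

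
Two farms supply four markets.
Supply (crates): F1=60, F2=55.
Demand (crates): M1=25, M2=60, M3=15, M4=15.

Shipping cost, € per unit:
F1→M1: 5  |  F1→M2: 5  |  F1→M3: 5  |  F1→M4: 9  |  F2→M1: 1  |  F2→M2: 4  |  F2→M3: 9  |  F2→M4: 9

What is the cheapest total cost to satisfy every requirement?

A cheapest plan:
  F1→M2: 30 × €5 = €150
  F1→M3: 15 × €5 = €75
  F1→M4: 15 × €9 = €135
  F2→M1: 25 × €1 = €25
  F2→M2: 30 × €4 = €120
Total = 150 + 75 + 135 + 25 + 120 = €505.

505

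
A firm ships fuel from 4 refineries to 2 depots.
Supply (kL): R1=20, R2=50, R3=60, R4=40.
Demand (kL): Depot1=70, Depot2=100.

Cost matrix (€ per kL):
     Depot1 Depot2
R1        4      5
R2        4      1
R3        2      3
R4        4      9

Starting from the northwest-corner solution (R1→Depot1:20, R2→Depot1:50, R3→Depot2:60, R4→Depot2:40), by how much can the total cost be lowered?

Current plan cost = 20·4 + 50·4 + 60·3 + 40·9 = €820.
Optimal plan:
  R1 to Depot1: 20 kL
  R2 to Depot2: 50 kL
  R3 to Depot1: 10 kL
  R3 to Depot2: 50 kL
  R4 to Depot1: 40 kL
Optimal cost = €460.
Saving = 820 − 460 = €360.

360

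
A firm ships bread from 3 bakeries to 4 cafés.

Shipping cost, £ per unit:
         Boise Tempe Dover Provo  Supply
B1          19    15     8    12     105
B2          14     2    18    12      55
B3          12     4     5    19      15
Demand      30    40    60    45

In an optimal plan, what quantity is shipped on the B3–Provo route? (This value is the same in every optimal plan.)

0

Solving gives:
  B1–Dover: 60 trays
  B1–Provo: 45 trays
  B2–Boise: 15 trays
  B2–Tempe: 40 trays
  B3–Boise: 15 trays
Total cost = £1490.
The route B3→Provo is not used.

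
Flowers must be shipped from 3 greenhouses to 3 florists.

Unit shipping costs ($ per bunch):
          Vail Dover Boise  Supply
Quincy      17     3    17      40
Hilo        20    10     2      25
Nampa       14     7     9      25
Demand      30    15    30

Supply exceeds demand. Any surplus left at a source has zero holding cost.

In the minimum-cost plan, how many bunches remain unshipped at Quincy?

15

An optimal plan:
  Quincy–Vail: 10 × $17 = $170
  Quincy–Dover: 15 × $3 = $45
  Hilo–Boise: 25 × $2 = $50
  Nampa–Vail: 20 × $14 = $280
  Nampa–Boise: 5 × $9 = $45
Total cost = $590.
Quincy ships 25 of its 40, leaving 15.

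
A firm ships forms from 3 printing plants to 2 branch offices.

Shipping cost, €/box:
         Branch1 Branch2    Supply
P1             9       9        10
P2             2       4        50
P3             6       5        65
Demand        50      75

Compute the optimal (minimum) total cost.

515

Optimal allocation:
  P1–Branch2: 10 × €9 = €90
  P2–Branch1: 50 × €2 = €100
  P3–Branch2: 65 × €5 = €325
Total = 90 + 100 + 325 = €515.
(Supply check: P1 ships 10; P2 ships 50; P3 ships 65.)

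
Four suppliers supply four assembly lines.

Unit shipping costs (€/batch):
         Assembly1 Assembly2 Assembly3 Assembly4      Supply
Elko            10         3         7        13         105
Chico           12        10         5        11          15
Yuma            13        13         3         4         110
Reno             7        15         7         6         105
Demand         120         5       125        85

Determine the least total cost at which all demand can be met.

One minimum-cost allocation:
  Elko to Assembly1: 15 × €10 = €150
  Elko to Assembly2: 5 × €3 = €15
  Elko to Assembly3: 85 × €7 = €595
  Chico to Assembly3: 15 × €5 = €75
  Yuma to Assembly3: 25 × €3 = €75
  Yuma to Assembly4: 85 × €4 = €340
  Reno to Assembly1: 105 × €7 = €735
Total = 150 + 15 + 595 + 75 + 75 + 340 + 735 = €1985.
(Supply check: Elko ships 105; Chico ships 15; Yuma ships 110; Reno ships 105.)

1985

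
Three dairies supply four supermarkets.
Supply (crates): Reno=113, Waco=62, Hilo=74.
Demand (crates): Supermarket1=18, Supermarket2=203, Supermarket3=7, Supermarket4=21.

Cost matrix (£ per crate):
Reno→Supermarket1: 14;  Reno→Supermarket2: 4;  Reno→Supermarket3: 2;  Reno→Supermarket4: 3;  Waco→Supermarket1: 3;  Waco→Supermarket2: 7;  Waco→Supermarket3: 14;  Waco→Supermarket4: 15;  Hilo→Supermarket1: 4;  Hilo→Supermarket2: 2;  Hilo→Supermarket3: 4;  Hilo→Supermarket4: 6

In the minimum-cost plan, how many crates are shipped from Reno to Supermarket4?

21

Optimal shipments:
  Reno→Supermarket2: 85 crates
  Reno→Supermarket3: 7 crates
  Reno→Supermarket4: 21 crates
  Waco→Supermarket1: 18 crates
  Waco→Supermarket2: 44 crates
  Hilo→Supermarket2: 74 crates
Total cost = £927.
So Reno→Supermarket4 carries 21 crates.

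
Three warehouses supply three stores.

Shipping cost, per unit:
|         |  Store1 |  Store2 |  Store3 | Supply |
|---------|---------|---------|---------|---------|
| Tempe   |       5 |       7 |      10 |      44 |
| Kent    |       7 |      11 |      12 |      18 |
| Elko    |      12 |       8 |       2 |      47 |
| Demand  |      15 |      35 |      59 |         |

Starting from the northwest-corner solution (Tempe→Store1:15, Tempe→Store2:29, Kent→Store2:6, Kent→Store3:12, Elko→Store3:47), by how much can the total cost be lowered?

12

Current plan cost = 15·5 + 29·7 + 6·11 + 12·12 + 47·2 = 582.
Optimal plan:
  Tempe to Store2: 35 × 7 = 245
  Tempe to Store3: 9 × 10 = 90
  Kent to Store1: 15 × 7 = 105
  Kent to Store3: 3 × 12 = 36
  Elko to Store3: 47 × 2 = 94
Optimal cost = 570.
Saving = 582 − 570 = 12.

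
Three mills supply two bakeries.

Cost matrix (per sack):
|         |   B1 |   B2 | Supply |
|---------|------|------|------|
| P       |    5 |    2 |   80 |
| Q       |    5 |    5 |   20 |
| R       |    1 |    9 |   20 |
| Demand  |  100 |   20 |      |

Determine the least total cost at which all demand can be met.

An optimal shipping plan:
  P→B1: 60 × 5 = 300
  P→B2: 20 × 2 = 40
  Q→B1: 20 × 5 = 100
  R→B1: 20 × 1 = 20
Total = 300 + 40 + 100 + 20 = 460.
(Supply check: P ships 80; Q ships 20; R ships 20.)

460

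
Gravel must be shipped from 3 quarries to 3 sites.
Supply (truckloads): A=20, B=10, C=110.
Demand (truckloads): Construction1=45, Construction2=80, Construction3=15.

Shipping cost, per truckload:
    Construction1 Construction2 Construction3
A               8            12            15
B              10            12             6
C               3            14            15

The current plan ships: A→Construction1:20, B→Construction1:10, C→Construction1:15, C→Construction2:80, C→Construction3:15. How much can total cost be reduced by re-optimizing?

300

Current plan cost = 20·8 + 10·10 + 15·3 + 80·14 + 15·15 = 1650.
Optimal plan:
  A to Construction2: 20 × 12 = 240
  B to Construction3: 10 × 6 = 60
  C to Construction1: 45 × 3 = 135
  C to Construction2: 60 × 14 = 840
  C to Construction3: 5 × 15 = 75
Optimal cost = 1350.
Saving = 1650 − 1350 = 300.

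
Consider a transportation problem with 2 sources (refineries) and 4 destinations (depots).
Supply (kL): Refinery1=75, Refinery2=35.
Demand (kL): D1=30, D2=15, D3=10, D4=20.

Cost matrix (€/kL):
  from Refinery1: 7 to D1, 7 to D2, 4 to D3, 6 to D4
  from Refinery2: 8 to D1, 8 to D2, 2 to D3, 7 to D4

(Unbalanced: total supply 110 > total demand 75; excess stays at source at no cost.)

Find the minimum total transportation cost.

Optimal allocation:
  Refinery1->D1: 30 × €7 = €210
  Refinery1->D2: 15 × €7 = €105
  Refinery1->D4: 20 × €6 = €120
  Refinery2->D3: 10 × €2 = €20
Total = 210 + 105 + 120 + 20 = €455.
(Supply check: Refinery1 ships 65; Refinery2 ships 10.)

455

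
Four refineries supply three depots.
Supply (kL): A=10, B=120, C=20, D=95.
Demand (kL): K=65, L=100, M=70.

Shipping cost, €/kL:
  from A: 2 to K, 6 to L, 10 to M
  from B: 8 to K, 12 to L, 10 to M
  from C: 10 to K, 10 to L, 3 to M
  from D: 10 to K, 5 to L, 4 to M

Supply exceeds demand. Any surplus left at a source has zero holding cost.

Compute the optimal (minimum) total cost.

A cheapest plan:
  A->K: 5 × €2 = €10
  A->L: 5 × €6 = €30
  B->K: 60 × €8 = €480
  B->M: 50 × €10 = €500
  C->M: 20 × €3 = €60
  D->L: 95 × €5 = €475
Total = 10 + 30 + 480 + 500 + 60 + 475 = €1555.

1555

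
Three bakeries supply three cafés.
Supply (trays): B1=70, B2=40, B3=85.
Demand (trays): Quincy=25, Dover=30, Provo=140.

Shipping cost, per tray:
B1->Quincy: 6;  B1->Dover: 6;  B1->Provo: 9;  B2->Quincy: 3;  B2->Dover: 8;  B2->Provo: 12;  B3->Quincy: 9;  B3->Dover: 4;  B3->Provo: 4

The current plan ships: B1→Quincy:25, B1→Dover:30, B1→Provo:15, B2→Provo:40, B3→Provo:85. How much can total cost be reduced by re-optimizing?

Current plan cost = 25·6 + 30·6 + 15·9 + 40·12 + 85·4 = 1285.
Optimal plan:
  B1→Dover: 15 × 6 = 90
  B1→Provo: 55 × 9 = 495
  B2→Quincy: 25 × 3 = 75
  B2→Dover: 15 × 8 = 120
  B3→Provo: 85 × 4 = 340
Optimal cost = 1120.
Saving = 1285 − 1120 = 165.

165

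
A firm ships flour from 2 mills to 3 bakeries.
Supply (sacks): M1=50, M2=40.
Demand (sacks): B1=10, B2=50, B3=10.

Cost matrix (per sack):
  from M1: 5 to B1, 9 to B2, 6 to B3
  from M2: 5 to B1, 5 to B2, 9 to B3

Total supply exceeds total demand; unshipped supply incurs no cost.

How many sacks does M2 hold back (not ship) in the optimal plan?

0

An optimal plan:
  M1 to B1: 10 sacks
  M1 to B2: 10 sacks
  M1 to B3: 10 sacks
  M2 to B2: 40 sacks
Total cost = 400.
M2 ships 40 of its 40, leaving 0.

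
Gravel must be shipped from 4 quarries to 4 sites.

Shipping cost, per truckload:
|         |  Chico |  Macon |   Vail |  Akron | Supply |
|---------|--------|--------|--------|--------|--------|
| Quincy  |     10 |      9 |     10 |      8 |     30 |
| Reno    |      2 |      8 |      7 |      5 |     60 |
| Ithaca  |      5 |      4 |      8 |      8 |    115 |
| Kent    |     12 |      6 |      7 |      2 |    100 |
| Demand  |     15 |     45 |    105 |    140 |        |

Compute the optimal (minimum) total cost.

One minimum-cost allocation:
  Quincy→Vail: 30 × 10 = 300
  Reno→Chico: 15 × 2 = 30
  Reno→Vail: 5 × 7 = 35
  Reno→Akron: 40 × 5 = 200
  Ithaca→Macon: 45 × 4 = 180
  Ithaca→Vail: 70 × 8 = 560
  Kent→Akron: 100 × 2 = 200
Total = 300 + 30 + 35 + 200 + 180 + 560 + 200 = 1505.
(Supply check: Quincy ships 30; Reno ships 60; Ithaca ships 115; Kent ships 100.)

1505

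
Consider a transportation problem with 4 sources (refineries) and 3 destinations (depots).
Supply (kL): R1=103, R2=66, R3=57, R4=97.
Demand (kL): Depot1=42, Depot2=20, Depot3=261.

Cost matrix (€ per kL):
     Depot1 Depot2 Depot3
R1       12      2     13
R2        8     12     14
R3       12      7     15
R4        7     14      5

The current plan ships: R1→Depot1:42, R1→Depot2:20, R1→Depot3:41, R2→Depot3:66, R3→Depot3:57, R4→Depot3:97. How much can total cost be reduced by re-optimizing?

210

Current plan cost = 42·12 + 20·2 + 41·13 + 66·14 + 57·15 + 97·5 = €3341.
Optimal plan:
  R1 to Depot2: 20 kL
  R1 to Depot3: 83 kL
  R2 to Depot1: 42 kL
  R2 to Depot3: 24 kL
  R3 to Depot3: 57 kL
  R4 to Depot3: 97 kL
Optimal cost = €3131.
Saving = 3341 − 3131 = €210.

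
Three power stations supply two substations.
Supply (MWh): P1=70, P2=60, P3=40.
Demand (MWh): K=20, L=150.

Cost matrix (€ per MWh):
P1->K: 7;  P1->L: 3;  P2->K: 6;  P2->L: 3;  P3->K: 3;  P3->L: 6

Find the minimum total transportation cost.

Optimal allocation:
  P1->L: 70 MWh
  P2->L: 60 MWh
  P3->K: 20 MWh
  P3->L: 20 MWh
Total cost = €570.
(Supply check: P1 ships 70; P2 ships 60; P3 ships 40.)

570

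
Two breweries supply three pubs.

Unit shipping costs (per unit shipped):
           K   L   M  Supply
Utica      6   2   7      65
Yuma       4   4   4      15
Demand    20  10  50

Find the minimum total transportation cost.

A cheapest plan:
  Utica–K: 20 × 6 = 120
  Utica–L: 10 × 2 = 20
  Utica–M: 35 × 7 = 245
  Yuma–M: 15 × 4 = 60
Total = 120 + 20 + 245 + 60 = 445.

445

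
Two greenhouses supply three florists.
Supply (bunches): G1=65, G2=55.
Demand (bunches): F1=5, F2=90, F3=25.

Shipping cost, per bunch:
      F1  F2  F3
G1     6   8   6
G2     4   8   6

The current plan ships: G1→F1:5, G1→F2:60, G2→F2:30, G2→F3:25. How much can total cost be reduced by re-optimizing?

Current plan cost = 5·6 + 60·8 + 30·8 + 25·6 = 900.
Optimal plan:
  G1 to F2: 40 bunches
  G1 to F3: 25 bunches
  G2 to F1: 5 bunches
  G2 to F2: 50 bunches
Optimal cost = 890.
Saving = 900 − 890 = 10.

10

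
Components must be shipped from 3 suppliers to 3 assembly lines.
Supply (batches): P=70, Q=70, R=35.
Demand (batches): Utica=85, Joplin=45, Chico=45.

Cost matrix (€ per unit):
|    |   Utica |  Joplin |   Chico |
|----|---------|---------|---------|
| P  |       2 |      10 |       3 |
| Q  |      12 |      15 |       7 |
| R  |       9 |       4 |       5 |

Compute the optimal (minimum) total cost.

A cheapest plan:
  P to Utica: 70 × €2 = €140
  Q to Utica: 15 × €12 = €180
  Q to Joplin: 10 × €15 = €150
  Q to Chico: 45 × €7 = €315
  R to Joplin: 35 × €4 = €140
Total = 140 + 180 + 150 + 315 + 140 = €925.

925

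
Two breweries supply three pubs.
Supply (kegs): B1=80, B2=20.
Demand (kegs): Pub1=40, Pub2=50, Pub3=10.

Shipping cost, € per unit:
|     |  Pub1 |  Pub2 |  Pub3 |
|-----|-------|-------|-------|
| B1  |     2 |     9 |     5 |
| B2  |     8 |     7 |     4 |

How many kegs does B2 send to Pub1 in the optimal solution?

0

The minimum-cost plan:
  B1 to Pub1: 40 kegs
  B1 to Pub2: 30 kegs
  B1 to Pub3: 10 kegs
  B2 to Pub2: 20 kegs
Total cost = €540.
The route B2→Pub1 is not used.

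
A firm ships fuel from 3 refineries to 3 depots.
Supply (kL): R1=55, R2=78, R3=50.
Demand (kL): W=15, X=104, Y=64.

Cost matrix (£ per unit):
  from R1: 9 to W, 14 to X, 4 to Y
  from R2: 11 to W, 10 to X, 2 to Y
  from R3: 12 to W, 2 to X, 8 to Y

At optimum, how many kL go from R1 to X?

0

Optimal shipments:
  R1–W: 15 × £9 = £135
  R1–Y: 40 × £4 = £160
  R2–X: 54 × £10 = £540
  R2–Y: 24 × £2 = £48
  R3–X: 50 × £2 = £100
Total cost = £983.
The route R1→X is not used.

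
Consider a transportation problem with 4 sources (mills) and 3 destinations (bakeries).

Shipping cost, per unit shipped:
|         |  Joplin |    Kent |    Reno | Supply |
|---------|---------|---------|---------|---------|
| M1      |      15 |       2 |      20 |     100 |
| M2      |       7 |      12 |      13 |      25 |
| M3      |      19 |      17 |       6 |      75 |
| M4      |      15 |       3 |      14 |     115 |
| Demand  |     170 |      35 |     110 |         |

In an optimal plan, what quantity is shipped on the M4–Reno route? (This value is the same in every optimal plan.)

The minimum-cost plan:
  M1->Joplin: 65 × 15 = 975
  M1->Kent: 35 × 2 = 70
  M2->Joplin: 25 × 7 = 175
  M3->Reno: 75 × 6 = 450
  M4->Joplin: 80 × 15 = 1200
  M4->Reno: 35 × 14 = 490
Total cost = 3360.
So M4→Reno carries 35 sacks.

35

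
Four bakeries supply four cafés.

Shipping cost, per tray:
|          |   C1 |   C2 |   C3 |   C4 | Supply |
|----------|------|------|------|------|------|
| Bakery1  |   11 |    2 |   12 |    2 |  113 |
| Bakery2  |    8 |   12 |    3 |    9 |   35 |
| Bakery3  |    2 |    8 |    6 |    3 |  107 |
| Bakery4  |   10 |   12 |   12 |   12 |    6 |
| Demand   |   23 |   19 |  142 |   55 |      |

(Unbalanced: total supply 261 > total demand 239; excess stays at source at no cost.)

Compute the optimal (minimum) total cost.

1079

One minimum-cost allocation:
  Bakery1 to C2: 19 × 2 = 38
  Bakery1 to C3: 17 × 12 = 204
  Bakery1 to C4: 55 × 2 = 110
  Bakery2 to C3: 35 × 3 = 105
  Bakery3 to C1: 23 × 2 = 46
  Bakery3 to C3: 84 × 6 = 504
  Bakery4 to C3: 6 × 12 = 72
Total = 38 + 204 + 110 + 105 + 46 + 504 + 72 = 1079.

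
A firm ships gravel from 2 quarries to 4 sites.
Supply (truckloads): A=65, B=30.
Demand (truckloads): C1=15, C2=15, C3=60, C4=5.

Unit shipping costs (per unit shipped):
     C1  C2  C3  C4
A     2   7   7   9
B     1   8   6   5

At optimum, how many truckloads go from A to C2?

15

Optimal shipments:
  A→C1: 15 × 2 = 30
  A→C2: 15 × 7 = 105
  A→C3: 35 × 7 = 245
  B→C3: 25 × 6 = 150
  B→C4: 5 × 5 = 25
Total cost = 555.
So A→C2 carries 15 truckloads.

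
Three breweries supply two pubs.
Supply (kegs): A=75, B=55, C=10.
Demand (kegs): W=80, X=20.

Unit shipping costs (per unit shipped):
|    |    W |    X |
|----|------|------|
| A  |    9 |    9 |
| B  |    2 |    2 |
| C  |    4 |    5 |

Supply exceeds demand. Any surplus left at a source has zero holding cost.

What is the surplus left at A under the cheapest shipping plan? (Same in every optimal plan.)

40

An optimal plan:
  A→W: 15 kegs
  A→X: 20 kegs
  B→W: 55 kegs
  C→W: 10 kegs
Total cost = 465.
A ships 35 of its 75, leaving 40.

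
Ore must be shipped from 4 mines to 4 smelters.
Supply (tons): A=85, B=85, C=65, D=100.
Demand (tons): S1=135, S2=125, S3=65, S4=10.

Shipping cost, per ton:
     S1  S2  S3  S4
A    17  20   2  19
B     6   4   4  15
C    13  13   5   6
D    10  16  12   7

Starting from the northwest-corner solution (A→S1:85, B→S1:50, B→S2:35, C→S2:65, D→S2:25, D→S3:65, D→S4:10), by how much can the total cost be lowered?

Current plan cost = 85·17 + 50·6 + 35·4 + 65·13 + 25·16 + 65·12 + 10·7 = 3980.
Optimal plan:
  A–S1: 20 × 17 = 340
  A–S3: 65 × 2 = 130
  B–S2: 85 × 4 = 340
  C–S1: 15 × 13 = 195
  C–S2: 40 × 13 = 520
  C–S4: 10 × 6 = 60
  D–S1: 100 × 10 = 1000
Optimal cost = 2585.
Saving = 3980 − 2585 = 1395.

1395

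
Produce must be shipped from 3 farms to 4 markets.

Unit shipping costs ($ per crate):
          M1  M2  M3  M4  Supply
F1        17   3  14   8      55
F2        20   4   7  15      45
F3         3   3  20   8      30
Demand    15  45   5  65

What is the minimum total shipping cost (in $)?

Optimal allocation:
  F1->M2: 5 crates
  F1->M4: 50 crates
  F2->M2: 40 crates
  F2->M3: 5 crates
  F3->M1: 15 crates
  F3->M4: 15 crates
Total cost = $775.

775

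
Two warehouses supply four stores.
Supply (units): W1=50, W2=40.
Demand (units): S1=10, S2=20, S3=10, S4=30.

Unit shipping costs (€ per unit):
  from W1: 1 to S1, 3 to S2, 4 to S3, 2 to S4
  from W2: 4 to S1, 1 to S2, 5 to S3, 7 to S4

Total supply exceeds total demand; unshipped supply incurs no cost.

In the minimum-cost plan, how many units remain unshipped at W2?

Minimum-cost shipments:
  W1 to S1: 10 × €1 = €10
  W1 to S3: 10 × €4 = €40
  W1 to S4: 30 × €2 = €60
  W2 to S2: 20 × €1 = €20
Total cost = €130.
W2 ships 20 of its 40, leaving 20.

20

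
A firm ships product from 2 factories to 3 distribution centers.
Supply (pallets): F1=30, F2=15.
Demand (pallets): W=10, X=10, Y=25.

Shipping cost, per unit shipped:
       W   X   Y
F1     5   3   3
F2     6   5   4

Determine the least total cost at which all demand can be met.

An optimal shipping plan:
  F1–W: 10 × 5 = 50
  F1–X: 10 × 3 = 30
  F1–Y: 10 × 3 = 30
  F2–Y: 15 × 4 = 60
Total = 50 + 30 + 30 + 60 = 170.

170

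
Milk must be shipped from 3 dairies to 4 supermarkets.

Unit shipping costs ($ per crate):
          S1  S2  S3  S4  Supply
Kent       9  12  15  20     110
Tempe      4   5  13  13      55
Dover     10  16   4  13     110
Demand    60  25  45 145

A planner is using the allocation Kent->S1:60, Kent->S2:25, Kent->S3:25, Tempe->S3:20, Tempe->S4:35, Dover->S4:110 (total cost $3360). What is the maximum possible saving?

Current plan cost = 60·9 + 25·12 + 25·15 + 20·13 + 35·13 + 110·13 = $3360.
Optimal plan:
  Kent to S1: 60 × $9 = $540
  Kent to S2: 25 × $12 = $300
  Kent to S4: 25 × $20 = $500
  Tempe to S4: 55 × $13 = $715
  Dover to S3: 45 × $4 = $180
  Dover to S4: 65 × $13 = $845
Optimal cost = $3080.
Saving = 3360 − 3080 = $280.

280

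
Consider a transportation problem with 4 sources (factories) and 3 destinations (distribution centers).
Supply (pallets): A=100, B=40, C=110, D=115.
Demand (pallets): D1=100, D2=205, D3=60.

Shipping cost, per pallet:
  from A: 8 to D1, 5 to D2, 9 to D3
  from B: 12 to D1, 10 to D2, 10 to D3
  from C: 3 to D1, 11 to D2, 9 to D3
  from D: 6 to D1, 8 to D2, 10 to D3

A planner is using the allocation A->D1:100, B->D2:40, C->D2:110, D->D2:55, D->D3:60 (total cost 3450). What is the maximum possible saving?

1220

Current plan cost = 100·8 + 40·10 + 110·11 + 55·8 + 60·10 = 3450.
Optimal plan:
  A to D2: 100 pallets
  B to D3: 40 pallets
  C to D1: 100 pallets
  C to D3: 10 pallets
  D to D2: 105 pallets
  D to D3: 10 pallets
Optimal cost = 2230.
Saving = 3450 − 2230 = 1220.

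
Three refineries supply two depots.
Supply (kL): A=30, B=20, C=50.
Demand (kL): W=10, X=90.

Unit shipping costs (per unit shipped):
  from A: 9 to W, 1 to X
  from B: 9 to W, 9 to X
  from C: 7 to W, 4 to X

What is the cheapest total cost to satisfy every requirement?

A cheapest plan:
  A–X: 30 kL
  B–W: 10 kL
  B–X: 10 kL
  C–X: 50 kL
Total cost = 410.
(Supply check: A ships 30; B ships 20; C ships 50.)

410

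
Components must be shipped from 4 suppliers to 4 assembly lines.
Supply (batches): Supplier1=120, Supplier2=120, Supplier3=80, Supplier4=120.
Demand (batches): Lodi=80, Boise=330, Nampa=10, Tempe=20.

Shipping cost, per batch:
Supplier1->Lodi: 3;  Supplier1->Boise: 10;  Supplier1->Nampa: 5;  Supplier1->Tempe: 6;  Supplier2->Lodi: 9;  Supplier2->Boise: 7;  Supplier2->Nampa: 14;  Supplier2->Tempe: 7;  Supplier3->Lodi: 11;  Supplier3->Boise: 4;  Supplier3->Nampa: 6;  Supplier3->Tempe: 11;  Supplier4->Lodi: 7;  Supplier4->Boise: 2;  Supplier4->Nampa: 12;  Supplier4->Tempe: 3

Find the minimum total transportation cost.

1910

One minimum-cost allocation:
  Supplier1→Lodi: 80 × 3 = 240
  Supplier1→Boise: 10 × 10 = 100
  Supplier1→Nampa: 10 × 5 = 50
  Supplier1→Tempe: 20 × 6 = 120
  Supplier2→Boise: 120 × 7 = 840
  Supplier3→Boise: 80 × 4 = 320
  Supplier4→Boise: 120 × 2 = 240
Total = 240 + 100 + 50 + 120 + 840 + 320 + 240 = 1910.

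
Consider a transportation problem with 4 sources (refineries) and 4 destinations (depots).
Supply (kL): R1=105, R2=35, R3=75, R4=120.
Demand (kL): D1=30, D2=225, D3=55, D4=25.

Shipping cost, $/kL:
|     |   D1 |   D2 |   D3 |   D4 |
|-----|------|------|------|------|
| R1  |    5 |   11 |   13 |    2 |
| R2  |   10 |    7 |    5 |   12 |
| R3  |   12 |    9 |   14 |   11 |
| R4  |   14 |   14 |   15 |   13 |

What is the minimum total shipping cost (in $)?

A cheapest plan:
  R1–D1: 30 × $5 = $150
  R1–D2: 50 × $11 = $550
  R1–D4: 25 × $2 = $50
  R2–D3: 35 × $5 = $175
  R3–D2: 75 × $9 = $675
  R4–D2: 100 × $14 = $1400
  R4–D3: 20 × $15 = $300
Total = 150 + 550 + 50 + 175 + 675 + 1400 + 300 = $3300.

3300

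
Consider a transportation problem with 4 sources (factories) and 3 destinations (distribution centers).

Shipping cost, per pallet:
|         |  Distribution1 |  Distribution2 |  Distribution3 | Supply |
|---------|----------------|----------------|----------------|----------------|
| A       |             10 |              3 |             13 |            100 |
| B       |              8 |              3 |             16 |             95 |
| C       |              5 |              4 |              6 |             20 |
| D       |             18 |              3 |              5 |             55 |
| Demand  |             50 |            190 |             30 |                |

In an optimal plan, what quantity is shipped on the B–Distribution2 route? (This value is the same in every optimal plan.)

65

Solving gives:
  A→Distribution2: 100 × 3 = 300
  B→Distribution1: 30 × 8 = 240
  B→Distribution2: 65 × 3 = 195
  C→Distribution1: 20 × 5 = 100
  D→Distribution2: 25 × 3 = 75
  D→Distribution3: 30 × 5 = 150
Total cost = 1060.
So B→Distribution2 carries 65 pallets.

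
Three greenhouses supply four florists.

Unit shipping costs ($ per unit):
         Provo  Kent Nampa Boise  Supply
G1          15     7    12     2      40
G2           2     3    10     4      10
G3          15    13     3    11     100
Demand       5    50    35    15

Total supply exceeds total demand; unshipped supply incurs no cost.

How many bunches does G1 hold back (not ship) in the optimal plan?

An optimal plan:
  G1–Kent: 25 × $7 = $175
  G1–Boise: 15 × $2 = $30
  G2–Provo: 5 × $2 = $10
  G2–Kent: 5 × $3 = $15
  G3–Kent: 20 × $13 = $260
  G3–Nampa: 35 × $3 = $105
Total cost = $595.
G1 ships 40 of its 40, leaving 0.

0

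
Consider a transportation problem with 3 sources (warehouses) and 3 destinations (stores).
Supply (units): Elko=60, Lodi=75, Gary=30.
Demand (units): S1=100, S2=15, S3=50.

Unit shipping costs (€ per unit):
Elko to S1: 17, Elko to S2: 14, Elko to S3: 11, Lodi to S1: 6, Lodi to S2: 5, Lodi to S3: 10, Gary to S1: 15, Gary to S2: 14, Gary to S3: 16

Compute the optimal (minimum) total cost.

1585

Optimal allocation:
  Elko->S2: 10 × €14 = €140
  Elko->S3: 50 × €11 = €550
  Lodi->S1: 70 × €6 = €420
  Lodi->S2: 5 × €5 = €25
  Gary->S1: 30 × €15 = €450
Total = 140 + 550 + 420 + 25 + 450 = €1585.
(Supply check: Elko ships 60; Lodi ships 75; Gary ships 30.)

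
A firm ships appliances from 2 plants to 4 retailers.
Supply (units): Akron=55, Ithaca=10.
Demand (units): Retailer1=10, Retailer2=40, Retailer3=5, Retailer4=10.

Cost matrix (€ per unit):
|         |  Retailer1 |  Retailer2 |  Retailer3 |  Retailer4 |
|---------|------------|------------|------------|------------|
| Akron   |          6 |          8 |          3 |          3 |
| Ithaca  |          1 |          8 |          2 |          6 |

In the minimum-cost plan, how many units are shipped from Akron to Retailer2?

40

Optimal shipments:
  Akron->Retailer2: 40 × €8 = €320
  Akron->Retailer3: 5 × €3 = €15
  Akron->Retailer4: 10 × €3 = €30
  Ithaca->Retailer1: 10 × €1 = €10
Total cost = €375.
So Akron→Retailer2 carries 40 units.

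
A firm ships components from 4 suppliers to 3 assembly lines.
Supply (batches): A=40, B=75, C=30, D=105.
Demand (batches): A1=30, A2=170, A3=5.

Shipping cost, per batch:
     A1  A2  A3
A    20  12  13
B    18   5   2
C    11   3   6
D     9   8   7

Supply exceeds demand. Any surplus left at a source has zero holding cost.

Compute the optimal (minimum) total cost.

One minimum-cost allocation:
  B to A2: 70 batches
  B to A3: 5 batches
  C to A2: 30 batches
  D to A1: 30 batches
  D to A2: 70 batches
Total cost = 1280.
(Supply check: A ships 0; B ships 75; C ships 30; D ships 100.)

1280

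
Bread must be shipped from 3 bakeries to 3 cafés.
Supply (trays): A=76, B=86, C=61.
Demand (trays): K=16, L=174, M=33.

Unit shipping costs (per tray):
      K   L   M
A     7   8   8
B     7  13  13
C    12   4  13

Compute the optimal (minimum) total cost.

Optimal allocation:
  A to L: 43 trays
  A to M: 33 trays
  B to K: 16 trays
  B to L: 70 trays
  C to L: 61 trays
Total cost = 1874.

1874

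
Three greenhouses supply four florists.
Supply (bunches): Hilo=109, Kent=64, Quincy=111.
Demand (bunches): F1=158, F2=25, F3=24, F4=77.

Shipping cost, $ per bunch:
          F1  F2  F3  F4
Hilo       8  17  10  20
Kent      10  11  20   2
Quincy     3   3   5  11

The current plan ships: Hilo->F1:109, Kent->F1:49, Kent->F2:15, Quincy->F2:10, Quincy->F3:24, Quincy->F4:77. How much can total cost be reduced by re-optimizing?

1039

Current plan cost = 109·8 + 49·10 + 15·11 + 10·3 + 24·5 + 77·11 = $2524.
Optimal plan:
  Hilo->F1: 85 × $8 = $680
  Hilo->F3: 24 × $10 = $240
  Kent->F4: 64 × $2 = $128
  Quincy->F1: 73 × $3 = $219
  Quincy->F2: 25 × $3 = $75
  Quincy->F4: 13 × $11 = $143
Optimal cost = $1485.
Saving = 2524 − 1485 = $1039.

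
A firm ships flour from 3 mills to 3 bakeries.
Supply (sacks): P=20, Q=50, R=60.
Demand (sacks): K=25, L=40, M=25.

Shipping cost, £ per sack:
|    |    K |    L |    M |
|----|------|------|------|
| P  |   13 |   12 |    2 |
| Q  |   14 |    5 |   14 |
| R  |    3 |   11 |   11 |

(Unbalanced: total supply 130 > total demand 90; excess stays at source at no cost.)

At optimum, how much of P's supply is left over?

0

Minimum-cost shipments:
  P–M: 20 sacks
  Q–L: 40 sacks
  R–K: 25 sacks
  R–M: 5 sacks
Total cost = £370.
P ships 20 of its 20, leaving 0.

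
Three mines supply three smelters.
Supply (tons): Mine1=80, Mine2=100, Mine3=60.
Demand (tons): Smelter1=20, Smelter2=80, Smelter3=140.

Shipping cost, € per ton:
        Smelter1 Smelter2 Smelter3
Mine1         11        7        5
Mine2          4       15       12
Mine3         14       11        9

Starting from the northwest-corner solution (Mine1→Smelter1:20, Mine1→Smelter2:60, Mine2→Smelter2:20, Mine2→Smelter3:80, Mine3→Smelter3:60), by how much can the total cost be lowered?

300

Current plan cost = 20·11 + 60·7 + 20·15 + 80·12 + 60·9 = €2440.
Optimal plan:
  Mine1→Smelter2: 20 × €7 = €140
  Mine1→Smelter3: 60 × €5 = €300
  Mine2→Smelter1: 20 × €4 = €80
  Mine2→Smelter3: 80 × €12 = €960
  Mine3→Smelter2: 60 × €11 = €660
Optimal cost = €2140.
Saving = 2440 − 2140 = €300.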